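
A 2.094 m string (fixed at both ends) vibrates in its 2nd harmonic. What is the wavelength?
λₙ = 2L/n = 2.094 m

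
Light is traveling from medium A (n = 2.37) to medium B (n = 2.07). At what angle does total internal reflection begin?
θc = arcsin(n₂/n₁) = 60.86°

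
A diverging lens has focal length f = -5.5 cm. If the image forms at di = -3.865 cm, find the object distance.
1/do = 1/f − 1/di → do = 13 cm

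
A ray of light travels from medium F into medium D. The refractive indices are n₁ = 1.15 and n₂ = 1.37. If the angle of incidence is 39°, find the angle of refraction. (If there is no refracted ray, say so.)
sin θ₂ = (n₁/n₂)·sin θ₁ = 0.5283 → θ₂ = 31.89°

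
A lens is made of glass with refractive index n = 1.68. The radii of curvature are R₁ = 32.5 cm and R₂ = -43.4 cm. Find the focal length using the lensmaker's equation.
1/f = (n − 1)(1/R₁ − 1/R₂) → f = 27.33 cm (converging lens)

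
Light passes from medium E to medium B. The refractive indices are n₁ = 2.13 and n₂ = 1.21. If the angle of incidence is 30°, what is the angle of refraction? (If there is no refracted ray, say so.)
sin θ₂ = (n₁/n₂)·sin θ₁ = 0.8802 → θ₂ = 61.66°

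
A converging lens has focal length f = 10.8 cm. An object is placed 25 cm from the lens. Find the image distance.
1/di = 1/f − 1/do → di = 19.01 cm (real image)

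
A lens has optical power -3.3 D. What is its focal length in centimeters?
f = 1/P = -30.3 cm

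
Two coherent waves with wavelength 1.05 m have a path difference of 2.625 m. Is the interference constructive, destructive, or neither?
destructive — path difference = 2.5λ, an odd multiple of λ/2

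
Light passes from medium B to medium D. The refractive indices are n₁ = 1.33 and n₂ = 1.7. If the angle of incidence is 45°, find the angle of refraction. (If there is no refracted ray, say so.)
sin θ₂ = (n₁/n₂)·sin θ₁ = 0.5532 → θ₂ = 33.59°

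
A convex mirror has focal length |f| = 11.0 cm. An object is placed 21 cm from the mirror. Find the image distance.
f = −11.0 cm (convex); 1/di = 1/f − 1/do → di = -7.219 cm (virtual image, behind mirror)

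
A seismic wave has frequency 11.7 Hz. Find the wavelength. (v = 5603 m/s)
λ = v/f = 478.9 m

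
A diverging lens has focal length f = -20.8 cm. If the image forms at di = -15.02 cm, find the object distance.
1/do = 1/f − 1/di → do = 54.05 cm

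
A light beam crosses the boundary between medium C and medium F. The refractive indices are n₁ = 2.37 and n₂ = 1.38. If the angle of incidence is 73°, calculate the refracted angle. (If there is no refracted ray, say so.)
sin θ₂ = (n₁/n₂)·sin θ₁ = 1.642 > 1, so there is no refracted ray — the light undergoes total internal reflection.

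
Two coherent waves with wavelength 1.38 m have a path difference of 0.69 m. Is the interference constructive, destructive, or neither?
destructive — path difference = 0.5λ, an odd multiple of λ/2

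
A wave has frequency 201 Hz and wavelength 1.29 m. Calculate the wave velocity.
v = fλ = 259.3 m/s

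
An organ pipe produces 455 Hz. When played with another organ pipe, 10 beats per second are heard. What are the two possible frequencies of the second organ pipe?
f₂ = 455 ± 10 Hz → 465 Hz or 445 Hz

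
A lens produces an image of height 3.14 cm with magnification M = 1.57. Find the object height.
ho = |hi|/|M| = 2 cm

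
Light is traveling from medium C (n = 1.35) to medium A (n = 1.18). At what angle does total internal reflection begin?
θc = arcsin(n₂/n₁) = 60.94°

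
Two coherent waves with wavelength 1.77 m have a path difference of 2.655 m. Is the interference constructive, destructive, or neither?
destructive — path difference = 1.5λ, an odd multiple of λ/2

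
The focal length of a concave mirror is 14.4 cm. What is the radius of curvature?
R = 2|f| = 28.8 cm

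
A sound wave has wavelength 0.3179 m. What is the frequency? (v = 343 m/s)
f = v/λ = 1079 Hz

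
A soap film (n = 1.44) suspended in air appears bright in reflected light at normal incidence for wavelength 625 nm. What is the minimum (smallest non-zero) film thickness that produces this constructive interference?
2nt = (m − ½)λ with m = 1 → t = (m − ½)λ/(2n) = 108.5 nm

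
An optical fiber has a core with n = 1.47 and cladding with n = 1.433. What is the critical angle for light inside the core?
θc = arcsin(n_cladding/n_core) = 77.12°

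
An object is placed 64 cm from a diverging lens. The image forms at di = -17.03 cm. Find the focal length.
1/f = 1/do + 1/di → f = -23.2 cm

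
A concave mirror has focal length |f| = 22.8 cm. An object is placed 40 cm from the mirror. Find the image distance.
f = +22.8 cm (concave); 1/di = 1/f − 1/do → di = 53.02 cm (real image, in front of mirror)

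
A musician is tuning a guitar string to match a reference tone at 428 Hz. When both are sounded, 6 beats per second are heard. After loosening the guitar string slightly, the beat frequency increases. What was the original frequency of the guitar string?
422 Hz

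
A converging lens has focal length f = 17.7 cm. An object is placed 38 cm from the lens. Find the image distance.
1/di = 1/f − 1/do → di = 33.13 cm (real image)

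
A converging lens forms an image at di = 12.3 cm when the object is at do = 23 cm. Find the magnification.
M = −di/do = -0.5348 (inverted image)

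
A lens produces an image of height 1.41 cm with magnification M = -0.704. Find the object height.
ho = |hi|/|M| = 2.003 cm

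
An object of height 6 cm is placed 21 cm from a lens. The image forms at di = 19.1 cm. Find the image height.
hi = (-di/do) × ho = -5.457 cm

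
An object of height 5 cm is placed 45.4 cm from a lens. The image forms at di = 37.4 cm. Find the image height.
hi = (-di/do) × ho = -4.119 cm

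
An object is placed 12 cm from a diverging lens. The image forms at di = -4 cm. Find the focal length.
1/f = 1/do + 1/di → f = -6 cm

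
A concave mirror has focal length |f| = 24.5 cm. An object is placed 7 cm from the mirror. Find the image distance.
f = +24.5 cm (concave); 1/di = 1/f − 1/do → di = -9.8 cm (virtual image, behind mirror)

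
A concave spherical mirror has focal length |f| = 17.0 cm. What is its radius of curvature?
R = 2|f| = 34 cm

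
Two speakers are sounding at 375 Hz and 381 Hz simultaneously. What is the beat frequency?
6 Hz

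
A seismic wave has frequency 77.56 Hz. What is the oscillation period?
T = 1/f = 0.01289 s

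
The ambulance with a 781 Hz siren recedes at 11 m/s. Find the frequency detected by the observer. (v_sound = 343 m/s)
f_obs = f·v/(v + v_s) = 756.7 Hz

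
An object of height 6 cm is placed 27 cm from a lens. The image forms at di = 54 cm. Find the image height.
hi = (-di/do) × ho = -12 cm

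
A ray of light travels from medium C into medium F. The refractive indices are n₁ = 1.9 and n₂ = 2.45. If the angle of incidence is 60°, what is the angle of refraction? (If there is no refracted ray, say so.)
sin θ₂ = (n₁/n₂)·sin θ₁ = 0.6716 → θ₂ = 42.19°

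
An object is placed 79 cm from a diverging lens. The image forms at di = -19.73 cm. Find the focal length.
1/f = 1/do + 1/di → f = -26.3 cm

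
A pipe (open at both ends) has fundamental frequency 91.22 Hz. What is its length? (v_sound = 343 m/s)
L = v/(2f₁) = 1.88 m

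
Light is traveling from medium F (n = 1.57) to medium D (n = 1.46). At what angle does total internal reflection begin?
θc = arcsin(n₂/n₁) = 68.42°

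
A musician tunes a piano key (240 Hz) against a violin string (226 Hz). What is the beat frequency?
14 Hz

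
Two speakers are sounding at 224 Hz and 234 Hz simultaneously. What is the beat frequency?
10 Hz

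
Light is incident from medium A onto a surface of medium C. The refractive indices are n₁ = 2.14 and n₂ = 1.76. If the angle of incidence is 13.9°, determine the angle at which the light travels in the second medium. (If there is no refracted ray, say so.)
sin θ₂ = (n₁/n₂)·sin θ₁ = 0.2921 → θ₂ = 16.98°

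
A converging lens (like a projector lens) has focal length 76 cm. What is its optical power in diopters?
P = 1/f = 1.316 D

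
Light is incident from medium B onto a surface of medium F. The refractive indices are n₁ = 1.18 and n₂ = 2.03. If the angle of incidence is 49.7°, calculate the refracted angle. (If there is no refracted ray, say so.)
sin θ₂ = (n₁/n₂)·sin θ₁ = 0.4433 → θ₂ = 26.32°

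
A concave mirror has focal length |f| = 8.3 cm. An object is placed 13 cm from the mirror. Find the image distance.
f = +8.3 cm (concave); 1/di = 1/f − 1/do → di = 22.96 cm (real image, in front of mirror)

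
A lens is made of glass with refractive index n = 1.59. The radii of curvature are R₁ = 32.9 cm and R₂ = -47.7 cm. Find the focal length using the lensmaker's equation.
1/f = (n − 1)(1/R₁ − 1/R₂) → f = 33 cm (converging lens)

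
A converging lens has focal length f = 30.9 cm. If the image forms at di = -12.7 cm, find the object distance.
1/do = 1/f − 1/di → do = 9.001 cm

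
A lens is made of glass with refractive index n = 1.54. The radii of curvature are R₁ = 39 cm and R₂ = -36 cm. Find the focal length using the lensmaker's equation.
1/f = (n − 1)(1/R₁ − 1/R₂) → f = 34.67 cm (converging lens)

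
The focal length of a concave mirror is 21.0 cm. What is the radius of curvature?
R = 2|f| = 42 cm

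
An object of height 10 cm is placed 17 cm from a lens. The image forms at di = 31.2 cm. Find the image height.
hi = (-di/do) × ho = -18.35 cm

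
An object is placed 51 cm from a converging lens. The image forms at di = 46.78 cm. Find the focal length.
1/f = 1/do + 1/di → f = 24.4 cm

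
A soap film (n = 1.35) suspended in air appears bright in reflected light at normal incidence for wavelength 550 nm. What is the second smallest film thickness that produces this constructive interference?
2nt = (m − ½)λ with m = 2 → t = (m − ½)λ/(2n) = 305.6 nm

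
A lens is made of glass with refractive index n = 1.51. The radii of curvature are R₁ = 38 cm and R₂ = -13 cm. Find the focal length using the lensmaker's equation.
1/f = (n − 1)(1/R₁ − 1/R₂) → f = 18.99 cm (converging lens)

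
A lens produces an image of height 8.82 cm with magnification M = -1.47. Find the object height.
ho = |hi|/|M| = 6 cm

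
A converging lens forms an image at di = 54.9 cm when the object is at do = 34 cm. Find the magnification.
M = −di/do = -1.615 (inverted image)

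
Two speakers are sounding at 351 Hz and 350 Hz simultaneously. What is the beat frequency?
1 Hz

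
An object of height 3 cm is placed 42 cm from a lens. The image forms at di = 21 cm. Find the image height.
hi = (-di/do) × ho = -1.5 cm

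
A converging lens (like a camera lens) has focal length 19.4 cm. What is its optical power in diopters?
P = 1/f = 5.155 D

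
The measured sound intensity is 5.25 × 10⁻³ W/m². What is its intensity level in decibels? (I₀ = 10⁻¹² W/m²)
β = 10·log₁₀(I/I₀) = 97.2 dB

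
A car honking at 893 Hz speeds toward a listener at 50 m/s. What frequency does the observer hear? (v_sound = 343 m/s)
f_obs = f·v/(v − v_s) = 1045 Hz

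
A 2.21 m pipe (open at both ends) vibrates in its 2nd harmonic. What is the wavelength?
λₙ = 2L/n = 2.21 m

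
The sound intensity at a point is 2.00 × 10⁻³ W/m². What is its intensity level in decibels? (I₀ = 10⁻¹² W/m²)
β = 10·log₁₀(I/I₀) = 93.01 dB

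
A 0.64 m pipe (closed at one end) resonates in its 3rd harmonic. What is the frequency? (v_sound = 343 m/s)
fₙ = nv/(4L) = 402 Hz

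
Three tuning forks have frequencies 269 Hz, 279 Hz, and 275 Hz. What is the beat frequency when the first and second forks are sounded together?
10 Hz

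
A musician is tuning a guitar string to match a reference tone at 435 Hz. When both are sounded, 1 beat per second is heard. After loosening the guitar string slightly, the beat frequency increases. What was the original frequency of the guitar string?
434 Hz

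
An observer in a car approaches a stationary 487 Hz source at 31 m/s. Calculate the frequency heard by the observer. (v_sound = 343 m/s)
f_obs = f·(v + v_o)/v = 531 Hz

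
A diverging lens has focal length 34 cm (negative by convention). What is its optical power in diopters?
P = 1/f = -2.941 D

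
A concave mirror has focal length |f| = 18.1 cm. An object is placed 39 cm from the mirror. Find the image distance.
f = +18.1 cm (concave); 1/di = 1/f − 1/do → di = 33.78 cm (real image, in front of mirror)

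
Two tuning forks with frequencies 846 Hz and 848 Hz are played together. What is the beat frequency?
2 Hz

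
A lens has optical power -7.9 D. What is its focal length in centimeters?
f = 1/P = -12.66 cm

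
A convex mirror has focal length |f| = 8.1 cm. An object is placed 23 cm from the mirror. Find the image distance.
f = −8.1 cm (convex); 1/di = 1/f − 1/do → di = -5.99 cm (virtual image, behind mirror)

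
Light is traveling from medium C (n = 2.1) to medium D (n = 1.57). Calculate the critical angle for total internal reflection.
θc = arcsin(n₂/n₁) = 48.38°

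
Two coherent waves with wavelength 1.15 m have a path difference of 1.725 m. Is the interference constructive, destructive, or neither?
destructive — path difference = 1.5λ, an odd multiple of λ/2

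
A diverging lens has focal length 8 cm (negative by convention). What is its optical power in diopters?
P = 1/f = -12.5 D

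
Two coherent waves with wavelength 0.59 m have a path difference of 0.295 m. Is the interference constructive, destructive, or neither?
destructive — path difference = 0.5λ, an odd multiple of λ/2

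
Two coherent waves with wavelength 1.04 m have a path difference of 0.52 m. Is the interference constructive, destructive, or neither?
destructive — path difference = 0.5λ, an odd multiple of λ/2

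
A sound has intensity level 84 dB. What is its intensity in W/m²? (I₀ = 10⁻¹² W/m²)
I = I₀·10^(β/10) = 2.51 × 10⁻⁴ W/m²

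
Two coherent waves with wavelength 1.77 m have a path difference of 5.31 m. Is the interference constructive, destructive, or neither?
constructive — path difference = 3λ, a whole number of wavelengths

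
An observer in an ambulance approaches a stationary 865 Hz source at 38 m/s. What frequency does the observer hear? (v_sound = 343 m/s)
f_obs = f·(v + v_o)/v = 960.8 Hz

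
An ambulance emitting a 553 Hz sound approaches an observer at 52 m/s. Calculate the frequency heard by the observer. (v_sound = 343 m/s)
f_obs = f·v/(v − v_s) = 651.8 Hz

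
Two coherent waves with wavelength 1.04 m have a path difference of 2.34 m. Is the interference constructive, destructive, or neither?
neither (partial) — path difference = 2.25λ, neither a whole number of wavelengths nor an odd multiple of λ/2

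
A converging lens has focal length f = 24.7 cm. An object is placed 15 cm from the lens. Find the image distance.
1/di = 1/f − 1/do → di = -38.2 cm (virtual image)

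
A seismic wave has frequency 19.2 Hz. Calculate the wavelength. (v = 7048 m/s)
λ = v/f = 367.1 m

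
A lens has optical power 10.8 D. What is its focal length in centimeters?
f = 1/P = 9.259 cm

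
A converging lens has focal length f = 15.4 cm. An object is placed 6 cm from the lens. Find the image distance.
1/di = 1/f − 1/do → di = -9.83 cm (virtual image)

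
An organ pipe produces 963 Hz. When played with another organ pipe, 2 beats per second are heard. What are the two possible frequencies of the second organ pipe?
f₂ = 963 ± 2 Hz → 965 Hz or 961 Hz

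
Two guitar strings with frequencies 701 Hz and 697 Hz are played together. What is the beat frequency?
4 Hz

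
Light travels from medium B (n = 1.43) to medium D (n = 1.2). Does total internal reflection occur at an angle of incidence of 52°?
θc = arcsin(n₂/n₁) = 57.05°; 52° < θc, so no — the ray refracts.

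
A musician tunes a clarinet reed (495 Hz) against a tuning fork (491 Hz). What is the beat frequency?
4 Hz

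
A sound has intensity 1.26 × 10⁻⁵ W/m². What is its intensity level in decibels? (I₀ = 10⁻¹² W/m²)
β = 10·log₁₀(I/I₀) = 71 dB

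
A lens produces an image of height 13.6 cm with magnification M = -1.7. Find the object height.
ho = |hi|/|M| = 8 cm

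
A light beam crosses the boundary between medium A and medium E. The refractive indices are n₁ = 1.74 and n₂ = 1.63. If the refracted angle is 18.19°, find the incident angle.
sin θ₁ = (n₂/n₁)·sin θ₂ → θ₁ = 17°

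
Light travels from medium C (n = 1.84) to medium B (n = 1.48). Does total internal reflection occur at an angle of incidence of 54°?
θc = arcsin(n₂/n₁) = 53.55°; 54° > θc, so yes — total internal reflection.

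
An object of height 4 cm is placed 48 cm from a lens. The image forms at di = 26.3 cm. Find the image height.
hi = (-di/do) × ho = -2.192 cm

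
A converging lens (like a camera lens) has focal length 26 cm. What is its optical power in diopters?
P = 1/f = 3.846 D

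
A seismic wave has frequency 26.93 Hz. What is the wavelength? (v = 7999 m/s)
λ = v/f = 297 m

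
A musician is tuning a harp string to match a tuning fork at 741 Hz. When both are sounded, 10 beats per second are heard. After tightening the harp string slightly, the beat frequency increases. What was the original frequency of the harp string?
751 Hz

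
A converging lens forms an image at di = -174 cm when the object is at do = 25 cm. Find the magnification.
M = −di/do = 6.96 (upright image)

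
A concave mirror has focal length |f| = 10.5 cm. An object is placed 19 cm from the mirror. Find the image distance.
f = +10.5 cm (concave); 1/di = 1/f − 1/do → di = 23.47 cm (real image, in front of mirror)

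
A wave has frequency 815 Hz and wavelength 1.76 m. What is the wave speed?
v = fλ = 1434 m/s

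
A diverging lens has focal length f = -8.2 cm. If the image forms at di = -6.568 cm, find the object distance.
1/do = 1/f − 1/di → do = 33 cm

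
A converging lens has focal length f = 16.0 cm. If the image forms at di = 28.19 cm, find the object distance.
1/do = 1/f − 1/di → do = 37 cm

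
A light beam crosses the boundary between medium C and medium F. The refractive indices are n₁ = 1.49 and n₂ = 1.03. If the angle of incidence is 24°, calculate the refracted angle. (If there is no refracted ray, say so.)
sin θ₂ = (n₁/n₂)·sin θ₁ = 0.5884 → θ₂ = 36.04°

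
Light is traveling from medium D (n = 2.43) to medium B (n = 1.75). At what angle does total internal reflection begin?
θc = arcsin(n₂/n₁) = 46.07°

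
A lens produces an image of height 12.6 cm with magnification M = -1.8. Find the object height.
ho = |hi|/|M| = 7 cm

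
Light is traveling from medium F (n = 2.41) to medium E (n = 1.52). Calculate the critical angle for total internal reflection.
θc = arcsin(n₂/n₁) = 39.1°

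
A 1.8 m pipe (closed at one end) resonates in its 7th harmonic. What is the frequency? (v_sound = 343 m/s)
fₙ = nv/(4L) = 333.5 Hz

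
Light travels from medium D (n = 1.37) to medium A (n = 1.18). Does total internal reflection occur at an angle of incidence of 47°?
θc = arcsin(n₂/n₁) = 59.46°; 47° < θc, so no — the ray refracts.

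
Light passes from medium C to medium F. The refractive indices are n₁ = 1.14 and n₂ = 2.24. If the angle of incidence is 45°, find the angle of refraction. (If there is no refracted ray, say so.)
sin θ₂ = (n₁/n₂)·sin θ₁ = 0.3599 → θ₂ = 21.09°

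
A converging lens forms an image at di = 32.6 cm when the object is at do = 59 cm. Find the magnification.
M = −di/do = -0.5525 (inverted image)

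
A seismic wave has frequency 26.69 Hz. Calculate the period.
T = 1/f = 0.03747 s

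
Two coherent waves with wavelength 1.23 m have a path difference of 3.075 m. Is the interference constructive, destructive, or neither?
destructive — path difference = 2.5λ, an odd multiple of λ/2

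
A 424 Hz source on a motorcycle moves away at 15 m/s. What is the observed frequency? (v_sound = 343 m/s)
f_obs = f·v/(v + v_s) = 406.2 Hz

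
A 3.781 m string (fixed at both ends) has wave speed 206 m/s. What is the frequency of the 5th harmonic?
fₙ = nv/(2L) = 136.2 Hz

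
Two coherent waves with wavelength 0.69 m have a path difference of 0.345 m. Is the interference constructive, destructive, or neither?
destructive — path difference = 0.5λ, an odd multiple of λ/2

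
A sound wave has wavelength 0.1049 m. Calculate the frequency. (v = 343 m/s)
f = v/λ = 3270 Hz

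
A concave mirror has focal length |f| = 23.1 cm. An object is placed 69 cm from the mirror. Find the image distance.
f = +23.1 cm (concave); 1/di = 1/f − 1/do → di = 34.73 cm (real image, in front of mirror)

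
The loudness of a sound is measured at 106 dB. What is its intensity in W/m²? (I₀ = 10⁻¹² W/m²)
I = I₀·10^(β/10) = 3.98 × 10⁻² W/m²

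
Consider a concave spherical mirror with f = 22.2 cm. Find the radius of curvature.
R = 2|f| = 44.4 cm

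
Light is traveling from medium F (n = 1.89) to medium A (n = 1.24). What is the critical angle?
θc = arcsin(n₂/n₁) = 41°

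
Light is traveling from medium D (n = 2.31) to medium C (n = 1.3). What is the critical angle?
θc = arcsin(n₂/n₁) = 34.25°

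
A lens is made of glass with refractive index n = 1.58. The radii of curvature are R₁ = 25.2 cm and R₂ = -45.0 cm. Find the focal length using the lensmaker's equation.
1/f = (n − 1)(1/R₁ − 1/R₂) → f = 27.85 cm (converging lens)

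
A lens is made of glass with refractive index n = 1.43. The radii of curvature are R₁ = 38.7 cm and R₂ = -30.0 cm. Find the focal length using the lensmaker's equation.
1/f = (n − 1)(1/R₁ − 1/R₂) → f = 39.3 cm (converging lens)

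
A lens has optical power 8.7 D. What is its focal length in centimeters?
f = 1/P = 11.49 cm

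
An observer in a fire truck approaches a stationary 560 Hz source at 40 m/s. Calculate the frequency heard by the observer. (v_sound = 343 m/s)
f_obs = f·(v + v_o)/v = 625.3 Hz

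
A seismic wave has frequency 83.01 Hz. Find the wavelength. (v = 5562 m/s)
λ = v/f = 67 m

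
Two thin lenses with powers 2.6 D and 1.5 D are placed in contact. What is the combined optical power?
P_total = P₁ + P₂ = 4.1 D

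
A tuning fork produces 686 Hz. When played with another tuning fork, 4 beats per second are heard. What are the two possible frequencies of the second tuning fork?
f₂ = 686 ± 4 Hz → 690 Hz or 682 Hz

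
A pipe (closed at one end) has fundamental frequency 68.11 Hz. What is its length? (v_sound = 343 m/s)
L = v/(4f₁) = 1.259 m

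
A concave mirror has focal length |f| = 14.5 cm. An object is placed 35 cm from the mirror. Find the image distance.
f = +14.5 cm (concave); 1/di = 1/f − 1/do → di = 24.76 cm (real image, in front of mirror)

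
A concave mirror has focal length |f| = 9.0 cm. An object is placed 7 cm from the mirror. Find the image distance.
f = +9.0 cm (concave); 1/di = 1/f − 1/do → di = -31.5 cm (virtual image, behind mirror)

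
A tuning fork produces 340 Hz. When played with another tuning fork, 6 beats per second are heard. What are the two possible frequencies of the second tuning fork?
f₂ = 340 ± 6 Hz → 346 Hz or 334 Hz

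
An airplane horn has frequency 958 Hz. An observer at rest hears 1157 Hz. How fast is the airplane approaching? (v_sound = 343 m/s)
v_s = v·(1 − f/f_obs) = 58.99 m/s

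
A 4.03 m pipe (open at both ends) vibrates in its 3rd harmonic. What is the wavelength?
λₙ = 2L/n = 2.687 m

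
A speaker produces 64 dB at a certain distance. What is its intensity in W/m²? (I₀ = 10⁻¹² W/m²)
I = I₀·10^(β/10) = 2.51 × 10⁻⁶ W/m²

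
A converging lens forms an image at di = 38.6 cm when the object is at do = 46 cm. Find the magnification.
M = −di/do = -0.8391 (inverted image)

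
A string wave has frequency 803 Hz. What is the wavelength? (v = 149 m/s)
λ = v/f = 0.1856 m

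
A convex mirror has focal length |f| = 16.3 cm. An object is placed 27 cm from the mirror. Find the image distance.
f = −16.3 cm (convex); 1/di = 1/f − 1/do → di = -10.16 cm (virtual image, behind mirror)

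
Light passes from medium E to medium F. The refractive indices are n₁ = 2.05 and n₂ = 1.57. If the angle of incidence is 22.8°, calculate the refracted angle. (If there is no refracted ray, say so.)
sin θ₂ = (n₁/n₂)·sin θ₁ = 0.506 → θ₂ = 30.4°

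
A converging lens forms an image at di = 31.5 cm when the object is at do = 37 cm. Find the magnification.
M = −di/do = -0.8514 (inverted image)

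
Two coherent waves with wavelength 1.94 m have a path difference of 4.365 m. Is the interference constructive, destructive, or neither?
neither (partial) — path difference = 2.25λ, neither a whole number of wavelengths nor an odd multiple of λ/2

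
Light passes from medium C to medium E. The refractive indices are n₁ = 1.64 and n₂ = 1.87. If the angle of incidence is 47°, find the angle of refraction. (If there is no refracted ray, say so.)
sin θ₂ = (n₁/n₂)·sin θ₁ = 0.6414 → θ₂ = 39.9°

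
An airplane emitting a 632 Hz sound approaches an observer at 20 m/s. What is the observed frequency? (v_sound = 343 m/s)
f_obs = f·v/(v − v_s) = 671.1 Hz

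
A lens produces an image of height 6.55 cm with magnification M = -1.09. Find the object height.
ho = |hi|/|M| = 6.009 cm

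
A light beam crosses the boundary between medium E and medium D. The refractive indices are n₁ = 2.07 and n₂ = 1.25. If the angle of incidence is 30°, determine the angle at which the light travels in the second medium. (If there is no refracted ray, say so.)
sin θ₂ = (n₁/n₂)·sin θ₁ = 0.828 → θ₂ = 55.89°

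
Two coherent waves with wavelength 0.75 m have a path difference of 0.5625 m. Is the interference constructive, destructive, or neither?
neither (partial) — path difference = 0.75λ, neither a whole number of wavelengths nor an odd multiple of λ/2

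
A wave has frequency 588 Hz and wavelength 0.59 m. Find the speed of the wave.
v = fλ = 346.9 m/s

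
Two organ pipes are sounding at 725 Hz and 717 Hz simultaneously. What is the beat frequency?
8 Hz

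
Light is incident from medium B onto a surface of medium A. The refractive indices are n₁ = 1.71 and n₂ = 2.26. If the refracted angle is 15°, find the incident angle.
sin θ₁ = (n₂/n₁)·sin θ₂ → θ₁ = 20°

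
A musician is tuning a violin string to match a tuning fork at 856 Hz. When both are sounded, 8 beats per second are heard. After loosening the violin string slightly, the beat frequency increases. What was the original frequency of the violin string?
848 Hz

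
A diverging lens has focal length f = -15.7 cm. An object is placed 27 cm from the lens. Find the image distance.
1/di = 1/f − 1/do → di = -9.927 cm (virtual image)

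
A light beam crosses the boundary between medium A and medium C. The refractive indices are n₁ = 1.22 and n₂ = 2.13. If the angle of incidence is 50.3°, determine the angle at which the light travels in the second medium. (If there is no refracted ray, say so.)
sin θ₂ = (n₁/n₂)·sin θ₁ = 0.4407 → θ₂ = 26.15°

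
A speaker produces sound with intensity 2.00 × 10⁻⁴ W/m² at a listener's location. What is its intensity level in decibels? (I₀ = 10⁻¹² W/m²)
β = 10·log₁₀(I/I₀) = 83.01 dB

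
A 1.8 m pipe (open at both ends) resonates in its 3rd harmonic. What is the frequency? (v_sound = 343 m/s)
fₙ = nv/(2L) = 285.8 Hz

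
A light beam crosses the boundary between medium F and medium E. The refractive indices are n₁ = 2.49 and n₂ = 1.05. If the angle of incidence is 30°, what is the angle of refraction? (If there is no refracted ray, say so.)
sin θ₂ = (n₁/n₂)·sin θ₁ = 1.186 > 1, so there is no refracted ray — the light undergoes total internal reflection.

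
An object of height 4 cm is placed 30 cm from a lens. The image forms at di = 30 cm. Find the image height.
hi = (-di/do) × ho = -4 cm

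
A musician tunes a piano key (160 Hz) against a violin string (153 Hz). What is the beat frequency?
7 Hz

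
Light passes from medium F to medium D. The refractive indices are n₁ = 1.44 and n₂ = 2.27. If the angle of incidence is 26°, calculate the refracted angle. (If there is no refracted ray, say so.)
sin θ₂ = (n₁/n₂)·sin θ₁ = 0.2781 → θ₂ = 16.15°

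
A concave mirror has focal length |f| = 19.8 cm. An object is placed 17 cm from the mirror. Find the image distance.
f = +19.8 cm (concave); 1/di = 1/f − 1/do → di = -120.2 cm (virtual image, behind mirror)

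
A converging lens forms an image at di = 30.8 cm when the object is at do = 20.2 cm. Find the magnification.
M = −di/do = -1.525 (inverted image)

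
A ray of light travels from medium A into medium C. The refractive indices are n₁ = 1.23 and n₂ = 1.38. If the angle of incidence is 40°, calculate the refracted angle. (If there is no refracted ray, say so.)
sin θ₂ = (n₁/n₂)·sin θ₁ = 0.5729 → θ₂ = 34.95°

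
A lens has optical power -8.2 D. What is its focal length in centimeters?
f = 1/P = -12.2 cm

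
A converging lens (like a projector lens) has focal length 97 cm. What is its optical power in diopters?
P = 1/f = 1.031 D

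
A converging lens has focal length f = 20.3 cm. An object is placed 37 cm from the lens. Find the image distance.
1/di = 1/f − 1/do → di = 44.98 cm (real image)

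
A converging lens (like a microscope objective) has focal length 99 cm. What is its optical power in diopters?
P = 1/f = 1.01 D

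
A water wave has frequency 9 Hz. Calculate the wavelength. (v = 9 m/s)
λ = v/f = 1 m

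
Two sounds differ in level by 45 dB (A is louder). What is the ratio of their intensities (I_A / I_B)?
I_A/I_B = 10^(Δβ/10) = 31620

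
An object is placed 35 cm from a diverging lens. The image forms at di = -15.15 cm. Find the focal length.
1/f = 1/do + 1/di → f = -26.71 cm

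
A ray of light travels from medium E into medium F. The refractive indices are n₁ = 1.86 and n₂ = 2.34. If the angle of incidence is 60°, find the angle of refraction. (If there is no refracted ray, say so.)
sin θ₂ = (n₁/n₂)·sin θ₁ = 0.6884 → θ₂ = 43.5°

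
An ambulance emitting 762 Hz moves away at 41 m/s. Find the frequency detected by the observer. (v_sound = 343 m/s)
f_obs = f·v/(v + v_s) = 680.6 Hz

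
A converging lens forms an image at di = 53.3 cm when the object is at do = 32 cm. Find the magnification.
M = −di/do = -1.666 (inverted image)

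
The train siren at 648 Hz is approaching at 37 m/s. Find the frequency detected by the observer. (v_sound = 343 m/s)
f_obs = f·v/(v − v_s) = 726.4 Hz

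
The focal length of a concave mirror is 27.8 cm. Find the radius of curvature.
R = 2|f| = 55.6 cm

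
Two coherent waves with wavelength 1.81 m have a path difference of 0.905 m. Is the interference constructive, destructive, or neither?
destructive — path difference = 0.5λ, an odd multiple of λ/2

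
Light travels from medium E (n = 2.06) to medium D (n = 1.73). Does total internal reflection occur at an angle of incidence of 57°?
θc = arcsin(n₂/n₁) = 57.12°; 57° < θc, so no — the ray refracts.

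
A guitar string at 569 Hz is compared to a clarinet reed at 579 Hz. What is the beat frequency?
10 Hz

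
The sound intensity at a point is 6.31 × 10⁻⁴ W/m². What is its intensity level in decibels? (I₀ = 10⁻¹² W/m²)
β = 10·log₁₀(I/I₀) = 88 dB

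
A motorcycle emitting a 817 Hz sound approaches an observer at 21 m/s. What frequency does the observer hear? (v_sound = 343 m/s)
f_obs = f·v/(v − v_s) = 870.3 Hz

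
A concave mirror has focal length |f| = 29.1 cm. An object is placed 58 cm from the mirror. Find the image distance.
f = +29.1 cm (concave); 1/di = 1/f − 1/do → di = 58.4 cm (real image, in front of mirror)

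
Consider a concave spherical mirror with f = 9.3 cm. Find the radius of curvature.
R = 2|f| = 18.6 cm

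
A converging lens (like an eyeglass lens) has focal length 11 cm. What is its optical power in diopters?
P = 1/f = 9.091 D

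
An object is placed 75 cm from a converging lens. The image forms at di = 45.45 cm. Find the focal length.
1/f = 1/do + 1/di → f = 28.3 cm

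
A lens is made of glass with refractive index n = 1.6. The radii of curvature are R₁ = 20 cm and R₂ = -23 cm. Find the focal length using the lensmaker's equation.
1/f = (n − 1)(1/R₁ − 1/R₂) → f = 17.83 cm (converging lens)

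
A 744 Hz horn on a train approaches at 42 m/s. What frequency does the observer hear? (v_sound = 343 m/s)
f_obs = f·v/(v − v_s) = 847.8 Hz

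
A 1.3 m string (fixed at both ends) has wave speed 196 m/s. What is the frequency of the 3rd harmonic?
fₙ = nv/(2L) = 226.2 Hz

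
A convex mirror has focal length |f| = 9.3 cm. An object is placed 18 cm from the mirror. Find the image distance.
f = −9.3 cm (convex); 1/di = 1/f − 1/do → di = -6.132 cm (virtual image, behind mirror)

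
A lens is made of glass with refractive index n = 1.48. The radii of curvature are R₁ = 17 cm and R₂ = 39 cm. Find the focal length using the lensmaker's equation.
1/f = (n − 1)(1/R₁ − 1/R₂) → f = 62.78 cm (converging lens)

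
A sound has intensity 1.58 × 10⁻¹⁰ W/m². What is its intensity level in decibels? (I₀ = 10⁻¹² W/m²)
β = 10·log₁₀(I/I₀) = 21.99 dB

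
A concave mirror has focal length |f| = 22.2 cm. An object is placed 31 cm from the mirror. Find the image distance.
f = +22.2 cm (concave); 1/di = 1/f − 1/do → di = 78.2 cm (real image, in front of mirror)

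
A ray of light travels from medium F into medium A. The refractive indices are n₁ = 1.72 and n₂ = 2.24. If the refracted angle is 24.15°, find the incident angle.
sin θ₁ = (n₂/n₁)·sin θ₂ → θ₁ = 32.2°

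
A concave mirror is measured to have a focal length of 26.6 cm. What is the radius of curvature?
R = 2|f| = 53.2 cm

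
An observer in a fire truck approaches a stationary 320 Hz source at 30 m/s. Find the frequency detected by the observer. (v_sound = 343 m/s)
f_obs = f·(v + v_o)/v = 348 Hz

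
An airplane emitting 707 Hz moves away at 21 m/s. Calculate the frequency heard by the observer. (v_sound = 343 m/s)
f_obs = f·v/(v + v_s) = 666.2 Hz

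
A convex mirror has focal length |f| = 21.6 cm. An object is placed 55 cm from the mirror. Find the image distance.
f = −21.6 cm (convex); 1/di = 1/f − 1/do → di = -15.51 cm (virtual image, behind mirror)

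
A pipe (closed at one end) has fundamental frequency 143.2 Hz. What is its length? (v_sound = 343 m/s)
L = v/(4f₁) = 0.5988 m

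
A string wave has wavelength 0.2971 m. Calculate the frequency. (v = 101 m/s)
f = v/λ = 340 Hz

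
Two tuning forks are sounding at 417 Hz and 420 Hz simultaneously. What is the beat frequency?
3 Hz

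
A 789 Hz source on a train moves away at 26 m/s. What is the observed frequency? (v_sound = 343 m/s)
f_obs = f·v/(v + v_s) = 733.4 Hz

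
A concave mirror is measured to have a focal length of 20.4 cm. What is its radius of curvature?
R = 2|f| = 40.8 cm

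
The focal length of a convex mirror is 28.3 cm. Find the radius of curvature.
R = 2|f| = 56.6 cm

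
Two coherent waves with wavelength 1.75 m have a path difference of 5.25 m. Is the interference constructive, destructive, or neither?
constructive — path difference = 3λ, a whole number of wavelengths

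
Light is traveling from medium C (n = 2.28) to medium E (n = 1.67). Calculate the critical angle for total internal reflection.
θc = arcsin(n₂/n₁) = 47.09°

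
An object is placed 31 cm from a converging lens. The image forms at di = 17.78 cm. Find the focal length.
1/f = 1/do + 1/di → f = 11.3 cm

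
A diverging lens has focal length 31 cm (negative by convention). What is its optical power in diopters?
P = 1/f = -3.226 D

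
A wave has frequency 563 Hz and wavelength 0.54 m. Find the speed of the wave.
v = fλ = 304 m/s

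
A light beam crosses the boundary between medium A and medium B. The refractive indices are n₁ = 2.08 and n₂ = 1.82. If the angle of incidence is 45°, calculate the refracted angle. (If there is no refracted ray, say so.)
sin θ₂ = (n₁/n₂)·sin θ₁ = 0.8081 → θ₂ = 53.91°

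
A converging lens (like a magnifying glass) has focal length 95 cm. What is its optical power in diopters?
P = 1/f = 1.053 D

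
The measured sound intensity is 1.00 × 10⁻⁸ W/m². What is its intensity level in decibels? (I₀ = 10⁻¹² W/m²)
β = 10·log₁₀(I/I₀) = 40 dB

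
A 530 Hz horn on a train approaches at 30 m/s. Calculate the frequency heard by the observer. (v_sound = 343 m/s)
f_obs = f·v/(v − v_s) = 580.8 Hz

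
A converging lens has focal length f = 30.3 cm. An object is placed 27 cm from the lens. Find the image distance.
1/di = 1/f − 1/do → di = -247.9 cm (virtual image)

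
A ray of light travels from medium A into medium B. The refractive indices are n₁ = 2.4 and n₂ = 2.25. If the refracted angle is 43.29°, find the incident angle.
sin θ₁ = (n₂/n₁)·sin θ₂ → θ₁ = 40°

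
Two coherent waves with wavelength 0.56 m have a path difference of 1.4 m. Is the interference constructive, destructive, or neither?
destructive — path difference = 2.5λ, an odd multiple of λ/2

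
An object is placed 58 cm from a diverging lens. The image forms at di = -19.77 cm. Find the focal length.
1/f = 1/do + 1/di → f = -29.99 cm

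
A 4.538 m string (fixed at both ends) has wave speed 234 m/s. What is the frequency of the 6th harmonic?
fₙ = nv/(2L) = 154.7 Hz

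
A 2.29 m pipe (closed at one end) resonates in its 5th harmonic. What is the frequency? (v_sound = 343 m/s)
fₙ = nv/(4L) = 187.2 Hz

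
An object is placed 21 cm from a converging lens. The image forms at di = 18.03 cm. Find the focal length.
1/f = 1/do + 1/di → f = 9.701 cm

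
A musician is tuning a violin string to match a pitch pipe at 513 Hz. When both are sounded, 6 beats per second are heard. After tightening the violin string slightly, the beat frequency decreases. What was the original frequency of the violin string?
507 Hz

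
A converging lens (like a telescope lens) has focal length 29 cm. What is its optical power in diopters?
P = 1/f = 3.448 D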